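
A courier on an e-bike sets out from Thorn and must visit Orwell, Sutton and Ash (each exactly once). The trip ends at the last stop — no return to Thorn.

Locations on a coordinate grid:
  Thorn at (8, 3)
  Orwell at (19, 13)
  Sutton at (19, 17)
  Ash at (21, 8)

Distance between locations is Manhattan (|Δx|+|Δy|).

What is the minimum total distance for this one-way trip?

Shortest open route: 29.

There are 3! = 6 possible orderings.
Thorn - Orwell - Sutton - Ash: 21+4+11 = 36
Thorn - Orwell - Ash - Sutton: 21+7+11 = 39
Thorn - Sutton - Orwell - Ash: 25+4+7 = 36
Thorn - Sutton - Ash - Orwell: 25+11+7 = 43
Thorn - Ash - Orwell - Sutton: 18+7+4 = 29
Thorn - Ash - Sutton - Orwell: 18+11+4 = 33
The minimum is 29.
One shortest path: Thorn → Ash → Orwell → Sutton.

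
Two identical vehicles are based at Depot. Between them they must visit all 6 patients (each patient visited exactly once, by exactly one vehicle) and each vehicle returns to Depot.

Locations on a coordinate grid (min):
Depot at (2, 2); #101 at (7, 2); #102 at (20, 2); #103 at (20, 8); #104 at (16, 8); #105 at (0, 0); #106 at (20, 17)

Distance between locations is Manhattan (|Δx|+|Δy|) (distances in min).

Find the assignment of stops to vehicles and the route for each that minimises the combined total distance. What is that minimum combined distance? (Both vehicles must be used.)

Check every non-empty split of the stops between the two vehicles; for each half take its own optimal tour:
  {#101} + {#102, #103, #104, #105, #106}: 10 + 74 = 84
  {#102} + {#101, #103, #104, #105, #106}: 36 + 74 = 110
  {#101, #102} + {#103, #104, #105, #106}: 36 + 74 = 110
  {#103} + {#101, #102, #104, #105, #106}: 48 + 74 = 122
  {#101, #103} + {#102, #104, #105, #106}: 48 + 74 = 122
  {#102, #103} + {#101, #104, #105, #106}: 48 + 74 = 122
  … (31 splits in total)
  {#105} + {#101, #102, #103, #104, #106}: 8 + 66 = 74  ← best
Best: vehicle 1 Depot → #105 → Depot = 8; vehicle 2 Depot → #101 → #102 → #103 → #106 → #104 → Depot = 66; combined 74.

74 min — the smallest possible combined total.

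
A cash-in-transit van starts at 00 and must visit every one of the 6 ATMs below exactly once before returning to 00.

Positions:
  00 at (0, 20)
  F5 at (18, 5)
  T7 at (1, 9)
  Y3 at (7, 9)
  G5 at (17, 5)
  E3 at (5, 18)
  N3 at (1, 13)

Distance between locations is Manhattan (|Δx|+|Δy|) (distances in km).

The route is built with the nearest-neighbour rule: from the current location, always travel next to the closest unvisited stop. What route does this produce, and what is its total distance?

At 00 the remaining stops are E3 7, N3 8, T7 12, Y3 18, G5 32, F5 33; go to E3.
At E3 the remaining stops are N3 9, Y3 11, T7 13, G5 25, F5 26; go to N3.
At N3 the remaining stops are T7 4, Y3 10, G5 24, F5 25; go to T7.
At T7 the remaining stops are Y3 6, G5 20, F5 21; go to Y3.
At Y3 the remaining stops are G5 14, F5 15; go to G5.
At G5 the remaining stops are F5 1; go to F5.
Return F5→00: 33.
Total = 7 + 9 + 4 + 6 + 14 + 1 + 33 = 74.

74 km along 00 → E3 → N3 → T7 → Y3 → G5 → F5 → 00.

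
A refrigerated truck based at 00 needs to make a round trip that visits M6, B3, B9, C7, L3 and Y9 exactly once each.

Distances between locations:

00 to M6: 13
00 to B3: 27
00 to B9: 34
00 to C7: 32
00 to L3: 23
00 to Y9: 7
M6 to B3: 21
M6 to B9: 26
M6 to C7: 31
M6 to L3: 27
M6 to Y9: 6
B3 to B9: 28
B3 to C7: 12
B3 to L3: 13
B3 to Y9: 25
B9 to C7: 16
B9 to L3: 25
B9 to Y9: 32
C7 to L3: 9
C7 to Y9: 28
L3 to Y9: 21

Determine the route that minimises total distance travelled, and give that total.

There are 360 distinct closed tours to check (reversals are equivalent).
00 → M6 → B3 → B9 → C7 → L3 → Y9 → 00: 13+21+28+16+9+21+7 = 115
00 → M6 → B3 → B9 → C7 → Y9 → L3 → 00: 13+21+28+16+28+21+23 = 150
00 → M6 → B3 → B9 → L3 → C7 → Y9 → 00: 13+21+28+25+9+28+7 = 131
00 → M6 → B3 → B9 → L3 → Y9 → C7 → 00: 13+21+28+25+21+28+32 = 168
00 → M6 → B3 → B9 → Y9 → C7 → L3 → 00: 13+21+28+32+28+9+23 = 154
00 → M6 → B3 → B9 → Y9 → L3 → C7 → 00: 13+21+28+32+21+9+32 = 156
00 → M6 → B3 → C7 → B9 → L3 → Y9 → 00: 13+21+12+16+25+21+7 = 115
00 → M6 → B3 → C7 → B9 → Y9 → L3 → 00: 13+21+12+16+32+21+23 = 138
… (352 more)
00 → L3 → B3 → C7 → B9 → M6 → Y9 → 00: 23+13+12+16+26+6+7 = 103  ← best
The minimum is 103.
One optimal route: 00 → L3 → B3 → C7 → B9 → M6 → Y9 → 00 (or its reverse).

Minimum total distance: 103.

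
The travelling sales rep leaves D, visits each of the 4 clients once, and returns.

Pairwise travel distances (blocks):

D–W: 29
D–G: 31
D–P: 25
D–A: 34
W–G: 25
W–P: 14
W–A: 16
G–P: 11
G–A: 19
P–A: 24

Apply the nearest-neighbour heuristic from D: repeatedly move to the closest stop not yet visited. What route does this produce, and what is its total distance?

At D the remaining stops are P 25, W 29, G 31, A 34; go to P.
At P the remaining stops are G 11, W 14, A 24; go to G.
At G the remaining stops are A 19, W 25; go to A.
At A the remaining stops are W 16; go to W.
Return W→D: 29.
Total = 25 + 11 + 19 + 16 + 29 = 100.

Nearest-neighbour total = 100 blocks; route D → P → G → A → W → D.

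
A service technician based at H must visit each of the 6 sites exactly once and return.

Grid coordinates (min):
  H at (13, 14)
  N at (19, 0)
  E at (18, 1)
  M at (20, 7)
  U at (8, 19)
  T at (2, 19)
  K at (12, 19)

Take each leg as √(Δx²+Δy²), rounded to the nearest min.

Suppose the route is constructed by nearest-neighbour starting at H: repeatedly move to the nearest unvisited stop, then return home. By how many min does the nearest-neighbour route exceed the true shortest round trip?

From H: K=5, U=7, M=10, T=12, E=14, N=15 → choose K (5).
From K: U=4, T=10, M=14, E=19, N=20 → choose U (4).
From U: T=6, M=17, E=21, N=22 → choose T (6).
From T: M=22, E=24, N=25 → choose M (22).
From M: E=6, N=7 → choose E (6).
From E: N=1 → choose N (1).
NN route H → K → U → T → M → E → N → H costs 59.
Optimal: H → M → N → E → T → U → K → H costs 57 (by enumerating all 360 distinct tours).
Excess = 59 − 57 = 2.

Excess over optimum: 2 min.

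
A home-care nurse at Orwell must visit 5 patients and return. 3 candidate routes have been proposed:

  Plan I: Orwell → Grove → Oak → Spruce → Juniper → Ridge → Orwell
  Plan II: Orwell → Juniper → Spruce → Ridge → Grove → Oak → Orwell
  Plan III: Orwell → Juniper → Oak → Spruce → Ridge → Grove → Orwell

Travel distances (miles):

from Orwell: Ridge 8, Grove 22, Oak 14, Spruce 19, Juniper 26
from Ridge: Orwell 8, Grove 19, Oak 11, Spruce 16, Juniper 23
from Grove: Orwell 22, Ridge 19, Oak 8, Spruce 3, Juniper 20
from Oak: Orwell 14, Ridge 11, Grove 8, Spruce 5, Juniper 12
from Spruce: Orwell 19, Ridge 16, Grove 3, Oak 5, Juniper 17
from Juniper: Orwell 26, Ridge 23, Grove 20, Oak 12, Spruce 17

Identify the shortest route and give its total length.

Plan I: 22 + 8 + 5 + 17 + 23 + 8 = 83
Plan II: 26 + 17 + 16 + 19 + 8 + 14 = 100
Plan III: 26 + 12 + 5 + 16 + 19 + 22 = 100

83 miles — Plan I is the shortest.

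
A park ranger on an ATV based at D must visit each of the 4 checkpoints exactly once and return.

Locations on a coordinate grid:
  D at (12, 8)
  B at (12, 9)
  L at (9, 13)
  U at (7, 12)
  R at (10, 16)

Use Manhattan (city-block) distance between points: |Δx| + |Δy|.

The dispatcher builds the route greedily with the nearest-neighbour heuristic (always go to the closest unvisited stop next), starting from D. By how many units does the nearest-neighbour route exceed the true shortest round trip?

Excess over optimum: 2.

D: B=1, L=8, U=9, R=10 ⇒ B
B: L=7, U=8, R=9 ⇒ L
L: U=3, R=4 ⇒ U
U: R=7 ⇒ R
NN route D → B → L → U → R → D costs 28.
Optimal: D → B → U → L → R → D costs 26 (by enumerating all 12 distinct tours).
Excess = 28 − 26 = 2.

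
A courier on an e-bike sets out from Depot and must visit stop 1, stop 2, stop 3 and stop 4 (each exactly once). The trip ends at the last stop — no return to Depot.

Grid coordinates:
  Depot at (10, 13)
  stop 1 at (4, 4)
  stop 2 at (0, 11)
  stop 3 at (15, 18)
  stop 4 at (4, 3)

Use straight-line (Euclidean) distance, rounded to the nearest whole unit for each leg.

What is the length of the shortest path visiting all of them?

There are 4! = 24 possible orderings.
Depot→stop 1→stop 2→stop 3→stop 4: 11+8+17+19 = 55
Depot→stop 1→stop 2→stop 4→stop 3: 11+8+9+19 = 47
Depot→stop 1→stop 3→stop 2→stop 4: 11+18+17+9 = 55
Depot→stop 1→stop 3→stop 4→stop 2: 11+18+19+9 = 57
Depot→stop 1→stop 4→stop 2→stop 3: 11+1+9+17 = 38
Depot→stop 1→stop 4→stop 3→stop 2: 11+1+19+17 = 48
Depot→stop 2→stop 1→stop 3→stop 4: 10+8+18+19 = 55
Depot→stop 2→stop 1→stop 4→stop 3: 10+8+1+19 = 38
Depot→stop 2→stop 3→stop 1→stop 4: 10+17+18+1 = 46
Depot→stop 2→stop 3→stop 4→stop 1: 10+17+19+1 = 47
Depot→stop 2→stop 4→stop 1→stop 3: 10+9+1+18 = 38
Depot→stop 2→stop 4→stop 3→stop 1: 10+9+19+18 = 56
Depot→stop 3→stop 1→stop 2→stop 4: 7+18+8+9 = 42
Depot→stop 3→stop 1→stop 4→stop 2: 7+18+1+9 = 35
… (10 more)
Depot→stop 3→stop 2→stop 1→stop 4: 7+17+8+1 = 33  ← best
The minimum is 33.
One shortest path: Depot → stop 3 → stop 2 → stop 1 → stop 4.

Minimum one-way distance = 33.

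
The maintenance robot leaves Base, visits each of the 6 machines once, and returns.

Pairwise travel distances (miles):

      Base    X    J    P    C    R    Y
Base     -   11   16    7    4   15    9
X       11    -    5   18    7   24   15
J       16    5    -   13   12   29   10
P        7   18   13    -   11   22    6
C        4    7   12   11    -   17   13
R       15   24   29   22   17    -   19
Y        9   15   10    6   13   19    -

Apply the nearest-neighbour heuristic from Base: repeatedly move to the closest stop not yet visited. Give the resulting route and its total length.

69 miles along Base → C → X → J → Y → P → R → Base.

At Base the remaining stops are C 4, P 7, Y 9, X 11, R 15, J 16; go to C.
At C the remaining stops are X 7, P 11, J 12, Y 13, R 17; go to X.
At X the remaining stops are J 5, Y 15, P 18, R 24; go to J.
At J the remaining stops are Y 10, P 13, R 29; go to Y.
At Y the remaining stops are P 6, R 19; go to P.
At P the remaining stops are R 22; go to R.
Return R→Base: 15.
Total = 4 + 7 + 5 + 10 + 6 + 22 + 15 = 69.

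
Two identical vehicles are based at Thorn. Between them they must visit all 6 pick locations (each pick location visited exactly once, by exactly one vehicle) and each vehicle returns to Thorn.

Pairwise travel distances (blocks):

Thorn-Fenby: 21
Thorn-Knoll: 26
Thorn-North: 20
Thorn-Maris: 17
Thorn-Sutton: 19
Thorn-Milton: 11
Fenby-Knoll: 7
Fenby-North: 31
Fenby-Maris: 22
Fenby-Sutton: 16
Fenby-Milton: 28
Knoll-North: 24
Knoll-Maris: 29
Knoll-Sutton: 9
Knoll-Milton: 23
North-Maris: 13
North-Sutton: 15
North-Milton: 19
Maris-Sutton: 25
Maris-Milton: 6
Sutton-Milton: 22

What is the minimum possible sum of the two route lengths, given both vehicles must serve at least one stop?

Check every non-empty split of the stops between the two vehicles; for each half take its own optimal tour:
  {Fenby} + {Knoll, North, Maris, Sutton, Milton}: 42 + 80 = 122
  {Knoll} + {Fenby, North, Maris, Sutton, Milton}: 52 + 82 = 134
  {Fenby, Knoll} + {North, Maris, Sutton, Milton}: 54 + 64 = 118
  {North} + {Fenby, Knoll, Maris, Sutton, Milton}: 40 + 74 = 114
  {Fenby, North} + {Knoll, Maris, Sutton, Milton}: 72 + 74 = 146
  {Knoll, North} + {Fenby, Maris, Sutton, Milton}: 70 + 74 = 144
  … (31 splits in total)
  {Fenby, Knoll, North, Maris, Sutton} + {Milton}: 82 + 22 = 104  ← best
Best: vehicle 1 Thorn → Fenby → Knoll → Sutton → North → Maris → Thorn = 82; vehicle 2 Thorn → Milton → Thorn = 22; combined 104.

104 blocks — the smallest possible combined total.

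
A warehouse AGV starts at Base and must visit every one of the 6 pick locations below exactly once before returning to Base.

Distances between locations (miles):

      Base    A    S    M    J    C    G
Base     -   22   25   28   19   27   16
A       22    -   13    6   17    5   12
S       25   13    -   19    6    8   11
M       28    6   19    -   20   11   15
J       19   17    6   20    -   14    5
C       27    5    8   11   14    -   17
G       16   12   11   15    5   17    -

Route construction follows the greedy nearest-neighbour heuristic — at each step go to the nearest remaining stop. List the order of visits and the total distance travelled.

At Base the remaining stops are G 16, J 19, A 22, S 25, C 27, M 28; go to G.
At G the remaining stops are J 5, S 11, A 12, M 15, C 17; go to J.
At J the remaining stops are S 6, C 14, A 17, M 20; go to S.
At S the remaining stops are C 8, A 13, M 19; go to C.
At C the remaining stops are A 5, M 11; go to A.
At A the remaining stops are M 6; go to M.
Return M→Base: 28.
Total = 16 + 5 + 6 + 8 + 5 + 6 + 28 = 74.

Nearest-neighbour total = 74 miles; route Base → G → J → S → C → A → M → Base.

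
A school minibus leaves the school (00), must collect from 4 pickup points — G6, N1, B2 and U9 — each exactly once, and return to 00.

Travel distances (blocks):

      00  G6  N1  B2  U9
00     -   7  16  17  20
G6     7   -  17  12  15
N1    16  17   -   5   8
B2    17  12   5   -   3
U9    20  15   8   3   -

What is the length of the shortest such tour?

With 4 stops there are 4!/2 = 12 distinct round trips (a route and its reverse cost the same).
00 - G6 - N1 - B2 - U9 - 00: 7+17+5+3+20 = 52
00 - G6 - N1 - U9 - B2 - 00: 7+17+8+3+17 = 52
00 - G6 - B2 - N1 - U9 - 00: 7+12+5+8+20 = 52
00 - G6 - B2 - U9 - N1 - 00: 7+12+3+8+16 = 46
00 - G6 - U9 - N1 - B2 - 00: 7+15+8+5+17 = 52
00 - G6 - U9 - B2 - N1 - 00: 7+15+3+5+16 = 46
00 - N1 - G6 - B2 - U9 - 00: 16+17+12+3+20 = 68
00 - N1 - G6 - U9 - B2 - 00: 16+17+15+3+17 = 68
00 - N1 - B2 - G6 - U9 - 00: 16+5+12+15+20 = 68
00 - N1 - U9 - G6 - B2 - 00: 16+8+15+12+17 = 68
00 - B2 - G6 - N1 - U9 - 00: 17+12+17+8+20 = 74
00 - B2 - N1 - G6 - U9 - 00: 17+5+17+15+20 = 74
The minimum is 46.
One optimal route: 00 → G6 → B2 → U9 → N1 → 00 (or its reverse).

Shortest round trip = 46 blocks.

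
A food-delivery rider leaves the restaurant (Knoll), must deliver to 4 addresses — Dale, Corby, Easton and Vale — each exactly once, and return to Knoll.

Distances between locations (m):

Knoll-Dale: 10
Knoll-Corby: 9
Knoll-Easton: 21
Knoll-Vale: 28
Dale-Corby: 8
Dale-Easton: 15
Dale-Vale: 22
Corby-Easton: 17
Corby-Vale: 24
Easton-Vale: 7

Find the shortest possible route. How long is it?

There are 12 distinct closed tours to check (reversals are equivalent).
Knoll-Dale-Corby-Easton-Vale-Knoll: 10+8+17+7+28 = 70
Knoll-Dale-Corby-Vale-Easton-Knoll: 10+8+24+7+21 = 70
Knoll-Dale-Easton-Corby-Vale-Knoll: 10+15+17+24+28 = 94
Knoll-Dale-Easton-Vale-Corby-Knoll: 10+15+7+24+9 = 65
Knoll-Dale-Vale-Corby-Easton-Knoll: 10+22+24+17+21 = 94
Knoll-Dale-Vale-Easton-Corby-Knoll: 10+22+7+17+9 = 65
Knoll-Corby-Dale-Easton-Vale-Knoll: 9+8+15+7+28 = 67
Knoll-Corby-Dale-Vale-Easton-Knoll: 9+8+22+7+21 = 67
Knoll-Corby-Easton-Dale-Vale-Knoll: 9+17+15+22+28 = 91
Knoll-Corby-Vale-Dale-Easton-Knoll: 9+24+22+15+21 = 91
Knoll-Easton-Dale-Corby-Vale-Knoll: 21+15+8+24+28 = 96
Knoll-Easton-Corby-Dale-Vale-Knoll: 21+17+8+22+28 = 96
The minimum is 65.
One optimal route: Knoll → Dale → Easton → Vale → Corby → Knoll (or its reverse).

Minimum total distance: 65 m.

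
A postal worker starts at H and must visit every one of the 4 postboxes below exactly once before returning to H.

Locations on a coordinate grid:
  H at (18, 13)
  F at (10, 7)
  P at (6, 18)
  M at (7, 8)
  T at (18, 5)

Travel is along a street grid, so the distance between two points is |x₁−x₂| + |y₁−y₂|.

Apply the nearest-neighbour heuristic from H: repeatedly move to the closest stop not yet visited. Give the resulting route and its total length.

From H: distances to unvisited — T=8, F=14, M=16, P=17. Nearest is T (8).
From T: distances to unvisited — F=10, M=14, P=25. Nearest is F (10).
From F: distances to unvisited — M=4, P=15. Nearest is M (4).
From M: distances to unvisited — P=11. Nearest is P (11).
Return P→H: 17.
Total = 8 + 10 + 4 + 11 + 17 = 50.

50 along H → T → F → M → P → H.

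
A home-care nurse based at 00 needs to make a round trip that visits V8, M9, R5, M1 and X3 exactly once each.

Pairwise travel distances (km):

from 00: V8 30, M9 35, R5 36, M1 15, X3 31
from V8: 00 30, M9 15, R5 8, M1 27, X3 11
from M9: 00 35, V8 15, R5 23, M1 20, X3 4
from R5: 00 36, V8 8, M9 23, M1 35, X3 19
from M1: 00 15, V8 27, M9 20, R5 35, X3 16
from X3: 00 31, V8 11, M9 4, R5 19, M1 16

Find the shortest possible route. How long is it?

With 5 stops there are 5!/2 = 60 distinct round trips (a route and its reverse cost the same).
00 - V8 - M9 - R5 - M1 - X3 - 00: 30+15+23+35+16+31 = 150
00 - V8 - M9 - R5 - X3 - M1 - 00: 30+15+23+19+16+15 = 118
00 - V8 - M9 - M1 - R5 - X3 - 00: 30+15+20+35+19+31 = 150
00 - V8 - M9 - M1 - X3 - R5 - 00: 30+15+20+16+19+36 = 136
00 - V8 - M9 - X3 - R5 - M1 - 00: 30+15+4+19+35+15 = 118
00 - V8 - M9 - X3 - M1 - R5 - 00: 30+15+4+16+35+36 = 136
00 - V8 - R5 - M9 - M1 - X3 - 00: 30+8+23+20+16+31 = 128
00 - V8 - R5 - M9 - X3 - M1 - 00: 30+8+23+4+16+15 = 96
00 - V8 - R5 - M1 - M9 - X3 - 00: 30+8+35+20+4+31 = 128
00 - V8 - R5 - M1 - X3 - M9 - 00: 30+8+35+16+4+35 = 128
00 - V8 - R5 - X3 - M9 - M1 - 00: 30+8+19+4+20+15 = 96
00 - V8 - R5 - X3 - M1 - M9 - 00: 30+8+19+16+20+35 = 128
00 - V8 - M1 - M9 - R5 - X3 - 00: 30+27+20+23+19+31 = 150
00 - V8 - M1 - M9 - X3 - R5 - 00: 30+27+20+4+19+36 = 136
… (46 more)
00 - R5 - V8 - M9 - X3 - M1 - 00: 36+8+15+4+16+15 = 94  ← best
The minimum is 94.
One optimal route: 00 → R5 → V8 → M9 → X3 → M1 → 00 (or its reverse).

Shortest round trip = 94 km.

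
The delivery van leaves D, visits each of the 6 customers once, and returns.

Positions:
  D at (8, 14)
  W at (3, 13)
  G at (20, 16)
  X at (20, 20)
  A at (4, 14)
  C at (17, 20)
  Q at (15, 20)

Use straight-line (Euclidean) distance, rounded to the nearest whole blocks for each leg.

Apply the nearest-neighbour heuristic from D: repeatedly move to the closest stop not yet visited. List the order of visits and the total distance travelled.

D → [A:4 / W:5 / Q:9 / C:11 / G:12 / X:13] → A (4)
A → [W:1 / Q:13 / C:14 / G:16 / X:17] → W (1)
W → [Q:14 / C:16 / G:17 / X:18] → Q (14)
Q → [C:2 / X:5 / G:6] → C (2)
C → [X:3 / G:5] → X (3)
X → [G:4] → G (4)
Return G→D: 12.
Total = 4 + 1 + 14 + 2 + 3 + 4 + 12 = 40.

Nearest-neighbour total = 40 blocks; route D → A → W → Q → C → X → G → D.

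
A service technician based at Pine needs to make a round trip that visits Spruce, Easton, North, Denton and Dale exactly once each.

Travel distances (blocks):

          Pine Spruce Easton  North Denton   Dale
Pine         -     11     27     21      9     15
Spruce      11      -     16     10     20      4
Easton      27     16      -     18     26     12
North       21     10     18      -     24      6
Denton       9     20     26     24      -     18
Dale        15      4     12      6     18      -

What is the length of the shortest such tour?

There are 60 distinct closed tours to check (reversals are equivalent).
Pine → Spruce → Easton → North → Denton → Dale → Pine: 11+16+18+24+18+15 = 102
Pine → Spruce → Easton → North → Dale → Denton → Pine: 11+16+18+6+18+9 = 78
Pine → Spruce → Easton → Denton → North → Dale → Pine: 11+16+26+24+6+15 = 98
Pine → Spruce → Easton → Denton → Dale → North → Pine: 11+16+26+18+6+21 = 98
Pine → Spruce → Easton → Dale → North → Denton → Pine: 11+16+12+6+24+9 = 78
Pine → Spruce → Easton → Dale → Denton → North → Pine: 11+16+12+18+24+21 = 102
Pine → Spruce → North → Easton → Denton → Dale → Pine: 11+10+18+26+18+15 = 98
Pine → Spruce → North → Easton → Dale → Denton → Pine: 11+10+18+12+18+9 = 78
Pine → Spruce → North → Denton → Easton → Dale → Pine: 11+10+24+26+12+15 = 98
Pine → Spruce → North → Denton → Dale → Easton → Pine: 11+10+24+18+12+27 = 102
Pine → Spruce → North → Dale → Easton → Denton → Pine: 11+10+6+12+26+9 = 74
Pine → Spruce → North → Dale → Denton → Easton → Pine: 11+10+6+18+26+27 = 98
Pine → Spruce → Denton → Easton → North → Dale → Pine: 11+20+26+18+6+15 = 96
Pine → Spruce → Denton → Easton → Dale → North → Pine: 11+20+26+12+6+21 = 96
… (46 more)
The minimum is 74.
One optimal route: Pine → Spruce → North → Dale → Easton → Denton → Pine (or its reverse).

74 blocks — the shortest possible round trip.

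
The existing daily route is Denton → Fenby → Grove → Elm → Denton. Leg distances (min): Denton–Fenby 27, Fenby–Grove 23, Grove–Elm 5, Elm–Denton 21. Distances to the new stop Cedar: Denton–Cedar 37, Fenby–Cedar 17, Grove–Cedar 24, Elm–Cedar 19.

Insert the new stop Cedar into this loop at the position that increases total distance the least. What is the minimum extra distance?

Adding 18 min by placing Cedar on the Fenby–Grove leg.

Insertion cost between consecutive stops i–j is d(i,Cedar) + d(Cedar,j) − d(i,j):
  between Denton and Fenby: 37 + 17 − 27 = 27
  between Fenby and Grove: 17 + 24 − 23 = 18
  between Grove and Elm: 24 + 19 − 5 = 38
  between Elm and Denton: 19 + 37 − 21 = 35
Cheapest insertion is between Fenby and Grove, adding 18.
New total = 76 + 18 = 94.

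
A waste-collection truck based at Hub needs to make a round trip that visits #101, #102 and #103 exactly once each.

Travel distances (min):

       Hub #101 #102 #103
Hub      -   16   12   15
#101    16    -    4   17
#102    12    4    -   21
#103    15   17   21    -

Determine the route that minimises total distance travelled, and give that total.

48 min — the shortest possible round trip.

Hub→#101→#102→#103→Hub: 16+4+21+15 = 56
Hub→#101→#103→#102→Hub: 16+17+21+12 = 66
Hub→#102→#101→#103→Hub: 12+4+17+15 = 48
The minimum is 48.
One optimal route: Hub → #102 → #101 → #103 → Hub (or its reverse).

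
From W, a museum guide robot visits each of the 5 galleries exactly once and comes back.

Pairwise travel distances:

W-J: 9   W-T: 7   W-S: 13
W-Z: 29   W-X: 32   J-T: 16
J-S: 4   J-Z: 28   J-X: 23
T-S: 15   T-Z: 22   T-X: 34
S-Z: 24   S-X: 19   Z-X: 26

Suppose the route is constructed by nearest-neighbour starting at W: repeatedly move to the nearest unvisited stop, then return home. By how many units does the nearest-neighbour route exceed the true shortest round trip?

The nearest-neighbour route is 17 longer than optimal.

From W: T=7, J=9, S=13, Z=29, X=32 → choose T (7).
From T: S=15, J=16, Z=22, X=34 → choose S (15).
From S: J=4, X=19, Z=24 → choose J (4).
From J: X=23, Z=28 → choose X (23).
From X: Z=26 → choose Z (26).
NN route W → T → S → J → X → Z → W costs 104.
Optimal: W → J → S → X → Z → T → W costs 87 (by enumerating all 60 distinct tours).
Excess = 104 − 87 = 17.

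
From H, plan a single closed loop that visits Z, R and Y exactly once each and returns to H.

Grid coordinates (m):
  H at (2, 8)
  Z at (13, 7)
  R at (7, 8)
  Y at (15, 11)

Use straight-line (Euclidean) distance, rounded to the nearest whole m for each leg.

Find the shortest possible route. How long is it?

Minimum total distance: 28 m.

With 3 stops there are 3!/2 = 3 distinct round trips (a route and its reverse cost the same).
H - Z - R - Y - H: 11+6+9+13 = 39
H - Z - Y - R - H: 11+4+9+5 = 29
H - R - Z - Y - H: 5+6+4+13 = 28
The minimum is 28.
One optimal route: H → R → Z → Y → H (or its reverse).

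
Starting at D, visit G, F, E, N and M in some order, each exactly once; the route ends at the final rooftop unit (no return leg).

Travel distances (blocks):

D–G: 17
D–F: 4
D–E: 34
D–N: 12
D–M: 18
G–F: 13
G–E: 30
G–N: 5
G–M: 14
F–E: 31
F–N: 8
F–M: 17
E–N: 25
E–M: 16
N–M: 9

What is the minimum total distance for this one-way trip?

There are 5! = 120 possible orderings.
D→G→F→E→N→M: 17+13+31+25+9 = 95
D→G→F→E→M→N: 17+13+31+16+9 = 86
D→G→F→N→E→M: 17+13+8+25+16 = 79
D→G→F→N→M→E: 17+13+8+9+16 = 63
D→G→F→M→E→N: 17+13+17+16+25 = 88
D→G→F→M→N→E: 17+13+17+9+25 = 81
D→G→E→F→N→M: 17+30+31+8+9 = 95
D→G→E→F→M→N: 17+30+31+17+9 = 104
D→G→E→N→F→M: 17+30+25+8+17 = 97
D→G→E→N→M→F: 17+30+25+9+17 = 98
D→G→E→M→F→N: 17+30+16+17+8 = 88
D→G→E→M→N→F: 17+30+16+9+8 = 80
D→G→N→F→E→M: 17+5+8+31+16 = 77
D→G→N→F→M→E: 17+5+8+17+16 = 63
… (106 more)
D→F→G→N→M→E: 4+13+5+9+16 = 47  ← best
The minimum is 47.
One shortest path: D → F → G → N → M → E.

Minimum one-way distance = 47 blocks.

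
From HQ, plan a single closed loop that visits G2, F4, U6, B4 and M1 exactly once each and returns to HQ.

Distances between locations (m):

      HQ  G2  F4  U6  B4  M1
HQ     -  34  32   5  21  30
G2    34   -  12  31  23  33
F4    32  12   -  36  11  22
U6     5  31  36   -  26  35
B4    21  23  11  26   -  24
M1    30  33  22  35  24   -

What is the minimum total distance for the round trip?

113 m — the shortest possible round trip.

There are 60 distinct closed tours to check (reversals are equivalent).
HQ-G2-F4-U6-B4-M1-HQ: 34+12+36+26+24+30 = 162
HQ-G2-F4-U6-M1-B4-HQ: 34+12+36+35+24+21 = 162
HQ-G2-F4-B4-U6-M1-HQ: 34+12+11+26+35+30 = 148
HQ-G2-F4-B4-M1-U6-HQ: 34+12+11+24+35+5 = 121
HQ-G2-F4-M1-U6-B4-HQ: 34+12+22+35+26+21 = 150
HQ-G2-F4-M1-B4-U6-HQ: 34+12+22+24+26+5 = 123
HQ-G2-U6-F4-B4-M1-HQ: 34+31+36+11+24+30 = 166
HQ-G2-U6-F4-M1-B4-HQ: 34+31+36+22+24+21 = 168
HQ-G2-U6-B4-F4-M1-HQ: 34+31+26+11+22+30 = 154
HQ-G2-U6-B4-M1-F4-HQ: 34+31+26+24+22+32 = 169
HQ-G2-U6-M1-F4-B4-HQ: 34+31+35+22+11+21 = 154
HQ-G2-U6-M1-B4-F4-HQ: 34+31+35+24+11+32 = 167
HQ-G2-B4-F4-U6-M1-HQ: 34+23+11+36+35+30 = 169
HQ-G2-B4-F4-M1-U6-HQ: 34+23+11+22+35+5 = 130
… (46 more)
HQ-U6-G2-F4-B4-M1-HQ: 5+31+12+11+24+30 = 113  ← best
The minimum is 113.
One optimal route: HQ → U6 → G2 → F4 → B4 → M1 → HQ (or its reverse).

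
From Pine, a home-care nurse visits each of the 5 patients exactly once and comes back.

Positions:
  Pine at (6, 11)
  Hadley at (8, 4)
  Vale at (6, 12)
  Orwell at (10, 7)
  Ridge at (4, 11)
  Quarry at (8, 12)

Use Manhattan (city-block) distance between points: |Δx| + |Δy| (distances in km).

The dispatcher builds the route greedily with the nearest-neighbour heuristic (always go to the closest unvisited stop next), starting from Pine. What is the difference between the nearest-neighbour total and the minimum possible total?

The nearest-neighbour route is 4 km longer than optimal.

Pine: Vale=1, Ridge=2, Quarry=3, Orwell=8, Hadley=9 ⇒ Vale
Vale: Quarry=2, Ridge=3, Orwell=9, Hadley=10 ⇒ Quarry
Quarry: Ridge=5, Orwell=7, Hadley=8 ⇒ Ridge
Ridge: Orwell=10, Hadley=11 ⇒ Orwell
Orwell: Hadley=5 ⇒ Hadley
NN route Pine → Vale → Quarry → Ridge → Orwell → Hadley → Pine costs 32.
Optimal: Pine → Hadley → Orwell → Quarry → Vale → Ridge → Pine costs 28 (by enumerating all 60 distinct tours).
Excess = 32 − 28 = 4.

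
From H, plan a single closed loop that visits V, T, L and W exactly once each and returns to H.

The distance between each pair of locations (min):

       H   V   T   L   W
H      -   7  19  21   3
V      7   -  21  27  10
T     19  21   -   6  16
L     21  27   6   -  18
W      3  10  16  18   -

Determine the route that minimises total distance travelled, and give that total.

There are 12 distinct closed tours to check (reversals are equivalent).
H-V-T-L-W-H: 7+21+6+18+3 = 55
H-V-T-W-L-H: 7+21+16+18+21 = 83
H-V-L-T-W-H: 7+27+6+16+3 = 59
H-V-L-W-T-H: 7+27+18+16+19 = 87
H-V-W-T-L-H: 7+10+16+6+21 = 60
H-V-W-L-T-H: 7+10+18+6+19 = 60
H-T-V-L-W-H: 19+21+27+18+3 = 88
H-T-V-W-L-H: 19+21+10+18+21 = 89
H-T-L-V-W-H: 19+6+27+10+3 = 65
H-T-W-V-L-H: 19+16+10+27+21 = 93
H-L-V-T-W-H: 21+27+21+16+3 = 88
H-L-T-V-W-H: 21+6+21+10+3 = 61
The minimum is 55.
One optimal route: H → V → T → L → W → H (or its reverse).

Minimum total distance: 55 min.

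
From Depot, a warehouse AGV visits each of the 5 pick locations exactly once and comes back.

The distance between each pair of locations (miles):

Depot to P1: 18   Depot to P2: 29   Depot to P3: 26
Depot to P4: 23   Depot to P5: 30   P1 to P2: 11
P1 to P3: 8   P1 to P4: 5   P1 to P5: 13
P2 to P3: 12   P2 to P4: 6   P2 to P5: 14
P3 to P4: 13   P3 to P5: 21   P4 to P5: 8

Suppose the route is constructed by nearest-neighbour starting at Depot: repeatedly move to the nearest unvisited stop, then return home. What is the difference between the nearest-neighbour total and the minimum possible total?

The nearest-neighbour route is 10 miles longer than optimal.

Depot: P1=18, P4=23, P3=26, P2=29, P5=30 ⇒ P1
P1: P4=5, P3=8, P2=11, P5=13 ⇒ P4
P4: P2=6, P5=8, P3=13 ⇒ P2
P2: P3=12, P5=14 ⇒ P3
P3: P5=21 ⇒ P5
NN route Depot → P1 → P4 → P2 → P3 → P5 → Depot costs 92.
Optimal: Depot → P1 → P3 → P2 → P4 → P5 → Depot costs 82 (by enumerating all 60 distinct tours).
Excess = 92 − 82 = 10.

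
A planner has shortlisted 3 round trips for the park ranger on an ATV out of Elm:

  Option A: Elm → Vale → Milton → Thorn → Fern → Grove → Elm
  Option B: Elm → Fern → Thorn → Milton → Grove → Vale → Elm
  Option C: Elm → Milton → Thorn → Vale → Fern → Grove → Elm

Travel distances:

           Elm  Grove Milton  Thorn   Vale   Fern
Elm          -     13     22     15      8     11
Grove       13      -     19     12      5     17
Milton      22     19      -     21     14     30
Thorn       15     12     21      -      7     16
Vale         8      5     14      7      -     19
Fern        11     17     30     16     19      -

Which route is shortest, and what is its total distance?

Option A: 8 + 14 + 21 + 16 + 17 + 13 = 89
Option B: 11 + 16 + 21 + 19 + 5 + 8 = 80
Option C: 22 + 21 + 7 + 19 + 17 + 13 = 99

80 — Option B is the shortest.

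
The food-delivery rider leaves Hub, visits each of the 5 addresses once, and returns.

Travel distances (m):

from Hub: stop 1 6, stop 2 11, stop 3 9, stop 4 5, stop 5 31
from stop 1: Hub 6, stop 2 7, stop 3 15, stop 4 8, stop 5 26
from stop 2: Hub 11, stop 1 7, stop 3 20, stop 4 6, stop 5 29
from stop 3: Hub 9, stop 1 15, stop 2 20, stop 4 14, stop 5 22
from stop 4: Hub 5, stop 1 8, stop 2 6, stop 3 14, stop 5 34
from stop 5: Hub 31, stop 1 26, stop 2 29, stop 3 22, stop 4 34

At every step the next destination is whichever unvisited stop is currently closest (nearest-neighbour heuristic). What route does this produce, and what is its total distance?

From Hub: distances to unvisited — stop 4=5, stop 1=6, stop 3=9, stop 2=11, stop 5=31. Nearest is stop 4 (5).
From stop 4: distances to unvisited — stop 2=6, stop 1=8, stop 3=14, stop 5=34. Nearest is stop 2 (6).
From stop 2: distances to unvisited — stop 1=7, stop 3=20, stop 5=29. Nearest is stop 1 (7).
From stop 1: distances to unvisited — stop 3=15, stop 5=26. Nearest is stop 3 (15).
From stop 3: distances to unvisited — stop 5=22. Nearest is stop 5 (22).
Return stop 5→Hub: 31.
Total = 5 + 6 + 7 + 15 + 22 + 31 = 86.

Nearest-neighbour total = 86 m; route Hub → stop 4 → stop 2 → stop 1 → stop 3 → stop 5 → Hub.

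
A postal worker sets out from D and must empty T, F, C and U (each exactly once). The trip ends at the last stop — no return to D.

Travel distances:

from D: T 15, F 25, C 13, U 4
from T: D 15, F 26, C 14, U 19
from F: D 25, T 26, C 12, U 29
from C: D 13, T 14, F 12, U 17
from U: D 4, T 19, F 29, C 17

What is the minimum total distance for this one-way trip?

There are 4! = 24 possible orderings.
D - T - F - C - U: 15+26+12+17 = 70
D - T - F - U - C: 15+26+29+17 = 87
D - T - C - F - U: 15+14+12+29 = 70
D - T - C - U - F: 15+14+17+29 = 75
D - T - U - F - C: 15+19+29+12 = 75
D - T - U - C - F: 15+19+17+12 = 63
D - F - T - C - U: 25+26+14+17 = 82
D - F - T - U - C: 25+26+19+17 = 87
D - F - C - T - U: 25+12+14+19 = 70
D - F - C - U - T: 25+12+17+19 = 73
D - F - U - T - C: 25+29+19+14 = 87
D - F - U - C - T: 25+29+17+14 = 85
D - C - T - F - U: 13+14+26+29 = 82
D - C - T - U - F: 13+14+19+29 = 75
… (10 more)
D - U - T - C - F: 4+19+14+12 = 49  ← best
The minimum is 49.
One shortest path: D → U → T → C → F.

Minimum one-way distance = 49.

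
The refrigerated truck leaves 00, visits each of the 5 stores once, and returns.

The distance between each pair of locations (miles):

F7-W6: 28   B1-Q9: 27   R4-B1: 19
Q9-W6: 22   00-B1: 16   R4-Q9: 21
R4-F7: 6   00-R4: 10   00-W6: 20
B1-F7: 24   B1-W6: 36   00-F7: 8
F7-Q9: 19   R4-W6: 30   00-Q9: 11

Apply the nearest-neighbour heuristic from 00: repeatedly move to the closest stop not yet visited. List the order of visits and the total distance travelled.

Nearest-neighbour total = 102 miles; route 00 → F7 → R4 → B1 → Q9 → W6 → 00.

00 → [F7:8 / R4:10 / Q9:11 / B1:16 / W6:20] → F7 (8)
F7 → [R4:6 / Q9:19 / B1:24 / W6:28] → R4 (6)
R4 → [B1:19 / Q9:21 / W6:30] → B1 (19)
B1 → [Q9:27 / W6:36] → Q9 (27)
Q9 → [W6:22] → W6 (22)
Return W6→00: 20.
Total = 8 + 6 + 19 + 27 + 22 + 20 = 102.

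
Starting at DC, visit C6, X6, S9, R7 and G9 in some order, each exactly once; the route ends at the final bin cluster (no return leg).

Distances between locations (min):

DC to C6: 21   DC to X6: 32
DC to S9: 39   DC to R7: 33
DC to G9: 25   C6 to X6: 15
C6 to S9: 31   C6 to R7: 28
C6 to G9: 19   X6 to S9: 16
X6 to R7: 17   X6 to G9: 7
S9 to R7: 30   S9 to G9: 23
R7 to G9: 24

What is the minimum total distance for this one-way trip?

There are 5! = 120 possible orderings.
DC → C6 → X6 → S9 → R7 → G9: 21+15+16+30+24 = 106
DC → C6 → X6 → S9 → G9 → R7: 21+15+16+23+24 = 99
DC → C6 → X6 → R7 → S9 → G9: 21+15+17+30+23 = 106
DC → C6 → X6 → R7 → G9 → S9: 21+15+17+24+23 = 100
DC → C6 → X6 → G9 → S9 → R7: 21+15+7+23+30 = 96
DC → C6 → X6 → G9 → R7 → S9: 21+15+7+24+30 = 97
DC → C6 → S9 → X6 → R7 → G9: 21+31+16+17+24 = 109
DC → C6 → S9 → X6 → G9 → R7: 21+31+16+7+24 = 99
DC → C6 → S9 → R7 → X6 → G9: 21+31+30+17+7 = 106
DC → C6 → S9 → R7 → G9 → X6: 21+31+30+24+7 = 113
DC → C6 → S9 → G9 → X6 → R7: 21+31+23+7+17 = 99
DC → C6 → S9 → G9 → R7 → X6: 21+31+23+24+17 = 116
DC → C6 → R7 → X6 → S9 → G9: 21+28+17+16+23 = 105
DC → C6 → R7 → X6 → G9 → S9: 21+28+17+7+23 = 96
… (106 more)
DC → C6 → G9 → X6 → S9 → R7: 21+19+7+16+30 = 93  ← best
The minimum is 93.
One shortest path: DC → C6 → G9 → X6 → S9 → R7.

Shortest open route: 93 min.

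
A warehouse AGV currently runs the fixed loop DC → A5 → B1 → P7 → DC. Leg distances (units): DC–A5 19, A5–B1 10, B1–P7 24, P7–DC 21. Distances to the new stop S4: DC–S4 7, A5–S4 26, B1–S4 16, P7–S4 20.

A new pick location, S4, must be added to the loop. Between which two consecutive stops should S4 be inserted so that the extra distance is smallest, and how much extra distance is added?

Insertion cost between consecutive stops i–j is d(i,S4) + d(S4,j) − d(i,j):
  between DC and A5: 7 + 26 − 19 = 14
  between A5 and B1: 26 + 16 − 10 = 32
  between B1 and P7: 16 + 20 − 24 = 12
  between P7 and DC: 20 + 7 − 21 = 6
Cheapest insertion is between P7 and DC, adding 6.
New total = 74 + 6 = 80.

Adding 6 by placing S4 on the P7–DC leg.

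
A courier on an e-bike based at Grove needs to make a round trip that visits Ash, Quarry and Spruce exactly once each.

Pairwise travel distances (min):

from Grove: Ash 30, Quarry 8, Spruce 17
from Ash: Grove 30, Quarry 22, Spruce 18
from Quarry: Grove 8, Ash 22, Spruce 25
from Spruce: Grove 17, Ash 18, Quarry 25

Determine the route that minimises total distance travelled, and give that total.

Grove → Ash → Quarry → Spruce → Grove: 30+22+25+17 = 94
Grove → Ash → Spruce → Quarry → Grove: 30+18+25+8 = 81
Grove → Quarry → Ash → Spruce → Grove: 8+22+18+17 = 65
The minimum is 65.
One optimal route: Grove → Quarry → Ash → Spruce → Grove (or its reverse).

Shortest round trip = 65 min.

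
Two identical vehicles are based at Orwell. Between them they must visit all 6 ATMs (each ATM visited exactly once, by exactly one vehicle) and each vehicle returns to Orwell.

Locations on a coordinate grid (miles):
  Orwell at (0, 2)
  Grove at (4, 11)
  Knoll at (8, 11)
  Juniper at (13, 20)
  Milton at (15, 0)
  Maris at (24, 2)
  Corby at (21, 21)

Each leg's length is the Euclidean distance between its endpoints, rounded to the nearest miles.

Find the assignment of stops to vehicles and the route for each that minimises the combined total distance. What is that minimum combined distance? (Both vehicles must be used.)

Minimum combined distance: 93 miles.

Try each way of splitting the stops between the two vehicles (each non-empty) and, for each split, find the best tour for each vehicle:
  {Grove} + {Knoll, Juniper, Milton, Maris, Corby}: 20 + 73 = 93
  {Knoll} + {Grove, Juniper, Milton, Maris, Corby}: 24 + 74 = 98
  {Grove, Knoll} + {Juniper, Milton, Maris, Corby}: 26 + 73 = 99
  {Juniper} + {Grove, Knoll, Milton, Maris, Corby}: 44 + 73 = 117
  {Grove, Juniper} + {Knoll, Milton, Maris, Corby}: 45 + 71 = 116
  {Knoll, Juniper} + {Grove, Milton, Maris, Corby}: 44 + 73 = 117
  … (31 splits in total)
Best: vehicle 1 Orwell → Grove → Orwell = 20; vehicle 2 Orwell → Knoll → Juniper → Corby → Maris → Milton → Orwell = 73; combined 93.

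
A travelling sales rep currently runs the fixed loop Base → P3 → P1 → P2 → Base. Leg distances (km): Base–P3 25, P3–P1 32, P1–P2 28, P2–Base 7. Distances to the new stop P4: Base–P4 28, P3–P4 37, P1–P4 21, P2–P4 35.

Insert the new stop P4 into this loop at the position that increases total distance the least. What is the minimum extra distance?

Adding 26 km by placing P4 on the P3–P1 leg.

Insertion cost between consecutive stops i–j is d(i,P4) + d(P4,j) − d(i,j):
  between Base and P3: 28 + 37 − 25 = 40
  between P3 and P1: 37 + 21 − 32 = 26
  between P1 and P2: 21 + 35 − 28 = 28
  between P2 and Base: 35 + 28 − 7 = 56
Cheapest insertion is between P3 and P1, adding 26.
New total = 92 + 26 = 118.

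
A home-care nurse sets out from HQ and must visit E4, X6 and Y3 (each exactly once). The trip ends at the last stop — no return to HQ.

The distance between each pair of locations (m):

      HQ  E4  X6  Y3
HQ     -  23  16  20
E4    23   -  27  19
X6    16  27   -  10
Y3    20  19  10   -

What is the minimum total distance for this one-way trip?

There are 3! = 6 possible orderings.
HQ→E4→X6→Y3: 23+27+10 = 60
HQ→E4→Y3→X6: 23+19+10 = 52
HQ→X6→E4→Y3: 16+27+19 = 62
HQ→X6→Y3→E4: 16+10+19 = 45
HQ→Y3→E4→X6: 20+19+27 = 66
HQ→Y3→X6→E4: 20+10+27 = 57
The minimum is 45.
One shortest path: HQ → X6 → Y3 → E4.

Minimum one-way distance = 45 m.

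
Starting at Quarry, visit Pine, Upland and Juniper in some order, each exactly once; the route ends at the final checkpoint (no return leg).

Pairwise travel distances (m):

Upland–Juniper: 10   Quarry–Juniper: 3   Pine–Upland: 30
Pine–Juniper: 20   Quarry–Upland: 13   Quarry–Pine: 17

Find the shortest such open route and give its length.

There are 3! = 6 possible orderings.
Quarry - Pine - Upland - Juniper: 17+30+10 = 57
Quarry - Pine - Juniper - Upland: 17+20+10 = 47
Quarry - Upland - Pine - Juniper: 13+30+20 = 63
Quarry - Upland - Juniper - Pine: 13+10+20 = 43
Quarry - Juniper - Pine - Upland: 3+20+30 = 53
Quarry - Juniper - Upland - Pine: 3+10+30 = 43
The minimum is 43.
One shortest path: Quarry → Upland → Juniper → Pine.

Minimum one-way distance = 43 m.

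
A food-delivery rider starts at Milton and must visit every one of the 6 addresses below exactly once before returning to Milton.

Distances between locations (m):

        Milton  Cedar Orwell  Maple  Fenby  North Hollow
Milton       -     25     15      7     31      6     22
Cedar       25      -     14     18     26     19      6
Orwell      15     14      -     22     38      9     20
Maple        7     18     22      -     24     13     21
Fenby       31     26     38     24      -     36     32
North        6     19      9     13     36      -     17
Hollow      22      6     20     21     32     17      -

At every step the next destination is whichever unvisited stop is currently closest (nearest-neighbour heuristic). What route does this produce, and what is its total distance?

At Milton the remaining stops are North 6, Maple 7, Orwell 15, Hollow 22, Cedar 25, Fenby 31; go to North.
At North the remaining stops are Orwell 9, Maple 13, Hollow 17, Cedar 19, Fenby 36; go to Orwell.
At Orwell the remaining stops are Cedar 14, Hollow 20, Maple 22, Fenby 38; go to Cedar.
At Cedar the remaining stops are Hollow 6, Maple 18, Fenby 26; go to Hollow.
At Hollow the remaining stops are Maple 21, Fenby 32; go to Maple.
At Maple the remaining stops are Fenby 24; go to Fenby.
Return Fenby→Milton: 31.
Total = 6 + 9 + 14 + 6 + 21 + 24 + 31 = 111.

Total distance 111 m via the nearest-neighbour route Milton → North → Orwell → Cedar → Hollow → Maple → Fenby → Milton.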